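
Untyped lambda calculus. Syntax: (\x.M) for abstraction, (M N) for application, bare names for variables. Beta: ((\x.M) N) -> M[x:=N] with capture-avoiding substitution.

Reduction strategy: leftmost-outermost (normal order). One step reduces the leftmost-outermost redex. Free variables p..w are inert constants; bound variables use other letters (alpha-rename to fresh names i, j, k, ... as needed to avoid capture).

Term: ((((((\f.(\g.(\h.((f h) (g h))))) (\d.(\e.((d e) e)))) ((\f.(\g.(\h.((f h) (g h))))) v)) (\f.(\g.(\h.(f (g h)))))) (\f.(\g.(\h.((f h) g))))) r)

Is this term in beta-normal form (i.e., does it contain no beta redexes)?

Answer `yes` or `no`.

Answer: no

Derivation:
Term: ((((((\f.(\g.(\h.((f h) (g h))))) (\d.(\e.((d e) e)))) ((\f.(\g.(\h.((f h) (g h))))) v)) (\f.(\g.(\h.(f (g h)))))) (\f.(\g.(\h.((f h) g))))) r)
Found 2 beta redex(es).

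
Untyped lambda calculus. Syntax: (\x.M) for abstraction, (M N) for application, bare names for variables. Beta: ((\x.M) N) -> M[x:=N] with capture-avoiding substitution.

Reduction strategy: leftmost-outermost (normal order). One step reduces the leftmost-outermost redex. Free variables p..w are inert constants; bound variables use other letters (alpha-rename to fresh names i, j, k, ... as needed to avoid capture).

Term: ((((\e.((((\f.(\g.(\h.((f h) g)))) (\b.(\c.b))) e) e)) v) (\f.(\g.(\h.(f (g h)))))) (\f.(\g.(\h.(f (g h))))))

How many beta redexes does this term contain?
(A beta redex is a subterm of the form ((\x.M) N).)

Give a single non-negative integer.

Term: ((((\e.((((\f.(\g.(\h.((f h) g)))) (\b.(\c.b))) e) e)) v) (\f.(\g.(\h.(f (g h)))))) (\f.(\g.(\h.(f (g h))))))
  Redex: ((\e.((((\f.(\g.(\h.((f h) g)))) (\b.(\c.b))) e) e)) v)
  Redex: ((\f.(\g.(\h.((f h) g)))) (\b.(\c.b)))
Total redexes: 2

Answer: 2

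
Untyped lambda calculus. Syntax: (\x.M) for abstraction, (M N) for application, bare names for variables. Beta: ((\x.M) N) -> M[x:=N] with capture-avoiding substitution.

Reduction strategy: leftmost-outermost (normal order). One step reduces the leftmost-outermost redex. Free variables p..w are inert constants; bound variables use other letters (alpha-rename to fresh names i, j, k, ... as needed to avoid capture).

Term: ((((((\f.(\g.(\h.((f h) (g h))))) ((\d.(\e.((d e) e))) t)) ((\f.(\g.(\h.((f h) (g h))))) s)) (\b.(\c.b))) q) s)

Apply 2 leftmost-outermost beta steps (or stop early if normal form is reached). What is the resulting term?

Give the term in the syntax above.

Step 0: ((((((\f.(\g.(\h.((f h) (g h))))) ((\d.(\e.((d e) e))) t)) ((\f.(\g.(\h.((f h) (g h))))) s)) (\b.(\c.b))) q) s)
Step 1: (((((\g.(\h.((((\d.(\e.((d e) e))) t) h) (g h)))) ((\f.(\g.(\h.((f h) (g h))))) s)) (\b.(\c.b))) q) s)
Step 2: ((((\h.((((\d.(\e.((d e) e))) t) h) (((\f.(\g.(\h.((f h) (g h))))) s) h))) (\b.(\c.b))) q) s)

Answer: ((((\h.((((\d.(\e.((d e) e))) t) h) (((\f.(\g.(\h.((f h) (g h))))) s) h))) (\b.(\c.b))) q) s)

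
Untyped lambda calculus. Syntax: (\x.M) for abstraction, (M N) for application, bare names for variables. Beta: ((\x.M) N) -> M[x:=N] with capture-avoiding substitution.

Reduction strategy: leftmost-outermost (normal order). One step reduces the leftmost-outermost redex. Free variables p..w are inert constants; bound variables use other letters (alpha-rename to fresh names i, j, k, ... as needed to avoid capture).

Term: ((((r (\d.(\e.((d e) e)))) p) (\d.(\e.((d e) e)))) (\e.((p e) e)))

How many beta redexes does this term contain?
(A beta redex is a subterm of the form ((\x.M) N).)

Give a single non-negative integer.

Term: ((((r (\d.(\e.((d e) e)))) p) (\d.(\e.((d e) e)))) (\e.((p e) e)))
  (no redexes)
Total redexes: 0

Answer: 0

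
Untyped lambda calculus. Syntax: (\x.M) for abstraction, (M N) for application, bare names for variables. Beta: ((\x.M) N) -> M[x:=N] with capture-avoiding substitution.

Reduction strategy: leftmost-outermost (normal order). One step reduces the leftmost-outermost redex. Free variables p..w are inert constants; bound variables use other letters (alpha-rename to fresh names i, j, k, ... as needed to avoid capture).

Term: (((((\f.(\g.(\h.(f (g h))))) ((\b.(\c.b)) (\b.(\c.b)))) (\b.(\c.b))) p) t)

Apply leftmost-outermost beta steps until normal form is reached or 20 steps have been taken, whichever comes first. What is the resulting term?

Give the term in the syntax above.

Answer: (\c.t)

Derivation:
Step 0: (((((\f.(\g.(\h.(f (g h))))) ((\b.(\c.b)) (\b.(\c.b)))) (\b.(\c.b))) p) t)
Step 1: ((((\g.(\h.(((\b.(\c.b)) (\b.(\c.b))) (g h)))) (\b.(\c.b))) p) t)
Step 2: (((\h.(((\b.(\c.b)) (\b.(\c.b))) ((\b.(\c.b)) h))) p) t)
Step 3: ((((\b.(\c.b)) (\b.(\c.b))) ((\b.(\c.b)) p)) t)
Step 4: (((\c.(\b.(\c.b))) ((\b.(\c.b)) p)) t)
Step 5: ((\b.(\c.b)) t)
Step 6: (\c.t)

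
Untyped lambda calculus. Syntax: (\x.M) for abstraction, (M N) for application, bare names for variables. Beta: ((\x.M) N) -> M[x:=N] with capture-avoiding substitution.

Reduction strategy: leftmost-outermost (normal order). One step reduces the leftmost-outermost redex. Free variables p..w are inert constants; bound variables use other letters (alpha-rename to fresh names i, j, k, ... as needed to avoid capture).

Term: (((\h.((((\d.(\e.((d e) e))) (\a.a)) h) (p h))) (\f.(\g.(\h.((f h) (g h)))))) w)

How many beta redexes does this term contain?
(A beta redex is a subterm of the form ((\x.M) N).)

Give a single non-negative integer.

Answer: 2

Derivation:
Term: (((\h.((((\d.(\e.((d e) e))) (\a.a)) h) (p h))) (\f.(\g.(\h.((f h) (g h)))))) w)
  Redex: ((\h.((((\d.(\e.((d e) e))) (\a.a)) h) (p h))) (\f.(\g.(\h.((f h) (g h))))))
  Redex: ((\d.(\e.((d e) e))) (\a.a))
Total redexes: 2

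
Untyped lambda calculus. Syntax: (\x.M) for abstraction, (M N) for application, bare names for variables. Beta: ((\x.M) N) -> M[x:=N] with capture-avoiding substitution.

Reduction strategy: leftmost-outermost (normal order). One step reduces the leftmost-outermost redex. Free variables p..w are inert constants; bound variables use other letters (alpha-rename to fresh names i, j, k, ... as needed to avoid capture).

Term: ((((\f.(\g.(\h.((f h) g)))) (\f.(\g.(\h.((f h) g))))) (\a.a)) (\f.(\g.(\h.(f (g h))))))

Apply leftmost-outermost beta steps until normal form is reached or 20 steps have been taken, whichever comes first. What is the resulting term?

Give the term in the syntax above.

Step 0: ((((\f.(\g.(\h.((f h) g)))) (\f.(\g.(\h.((f h) g))))) (\a.a)) (\f.(\g.(\h.(f (g h))))))
Step 1: (((\g.(\h.(((\f.(\g.(\h.((f h) g)))) h) g))) (\a.a)) (\f.(\g.(\h.(f (g h))))))
Step 2: ((\h.(((\f.(\g.(\h.((f h) g)))) h) (\a.a))) (\f.(\g.(\h.(f (g h))))))
Step 3: (((\f.(\g.(\h.((f h) g)))) (\f.(\g.(\h.(f (g h)))))) (\a.a))
Step 4: ((\g.(\h.(((\f.(\g.(\h.(f (g h))))) h) g))) (\a.a))
Step 5: (\h.(((\f.(\g.(\h.(f (g h))))) h) (\a.a)))
Step 6: (\h.((\g.(\i.(h (g i)))) (\a.a)))
Step 7: (\h.(\i.(h ((\a.a) i))))
Step 8: (\h.(\i.(h i)))

Answer: (\h.(\i.(h i)))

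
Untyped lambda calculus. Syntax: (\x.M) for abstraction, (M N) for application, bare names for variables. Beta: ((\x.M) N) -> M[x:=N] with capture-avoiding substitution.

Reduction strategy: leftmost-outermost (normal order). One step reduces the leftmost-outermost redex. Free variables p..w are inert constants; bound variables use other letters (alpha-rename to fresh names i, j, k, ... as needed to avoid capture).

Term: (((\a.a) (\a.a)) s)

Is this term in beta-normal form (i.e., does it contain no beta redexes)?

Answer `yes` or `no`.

Answer: no

Derivation:
Term: (((\a.a) (\a.a)) s)
Found 1 beta redex(es).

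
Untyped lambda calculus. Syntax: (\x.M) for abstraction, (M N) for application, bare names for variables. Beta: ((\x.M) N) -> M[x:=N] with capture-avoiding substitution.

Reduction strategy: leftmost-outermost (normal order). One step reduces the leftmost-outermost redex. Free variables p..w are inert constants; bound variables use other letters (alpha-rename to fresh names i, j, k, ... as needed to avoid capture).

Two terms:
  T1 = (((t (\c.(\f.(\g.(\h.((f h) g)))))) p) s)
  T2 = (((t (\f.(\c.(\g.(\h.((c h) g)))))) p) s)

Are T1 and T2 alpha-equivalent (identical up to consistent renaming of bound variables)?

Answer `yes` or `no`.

Term 1: (((t (\c.(\f.(\g.(\h.((f h) g)))))) p) s)
Term 2: (((t (\f.(\c.(\g.(\h.((c h) g)))))) p) s)
Alpha-equivalence: compare structure up to binder renaming.
Result: True

Answer: yes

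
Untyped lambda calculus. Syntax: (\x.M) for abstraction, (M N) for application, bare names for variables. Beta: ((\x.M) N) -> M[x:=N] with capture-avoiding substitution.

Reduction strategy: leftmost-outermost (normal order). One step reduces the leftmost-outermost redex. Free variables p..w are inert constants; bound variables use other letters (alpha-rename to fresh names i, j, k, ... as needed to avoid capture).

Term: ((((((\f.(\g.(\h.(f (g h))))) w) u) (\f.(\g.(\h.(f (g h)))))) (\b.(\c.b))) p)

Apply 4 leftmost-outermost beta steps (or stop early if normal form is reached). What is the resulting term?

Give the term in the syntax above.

Step 0: ((((((\f.(\g.(\h.(f (g h))))) w) u) (\f.(\g.(\h.(f (g h)))))) (\b.(\c.b))) p)
Step 1: (((((\g.(\h.(w (g h)))) u) (\f.(\g.(\h.(f (g h)))))) (\b.(\c.b))) p)
Step 2: ((((\h.(w (u h))) (\f.(\g.(\h.(f (g h)))))) (\b.(\c.b))) p)
Step 3: (((w (u (\f.(\g.(\h.(f (g h))))))) (\b.(\c.b))) p)
Step 4: (normal form reached)

Answer: (((w (u (\f.(\g.(\h.(f (g h))))))) (\b.(\c.b))) p)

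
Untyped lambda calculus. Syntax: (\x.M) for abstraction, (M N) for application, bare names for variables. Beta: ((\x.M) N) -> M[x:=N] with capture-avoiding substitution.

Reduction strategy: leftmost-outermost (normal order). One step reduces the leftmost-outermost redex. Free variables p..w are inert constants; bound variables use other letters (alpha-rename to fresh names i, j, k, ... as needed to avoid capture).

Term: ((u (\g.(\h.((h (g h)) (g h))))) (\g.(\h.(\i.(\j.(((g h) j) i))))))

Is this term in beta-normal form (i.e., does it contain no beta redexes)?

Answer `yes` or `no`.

Answer: yes

Derivation:
Term: ((u (\g.(\h.((h (g h)) (g h))))) (\g.(\h.(\i.(\j.(((g h) j) i))))))
No beta redexes found.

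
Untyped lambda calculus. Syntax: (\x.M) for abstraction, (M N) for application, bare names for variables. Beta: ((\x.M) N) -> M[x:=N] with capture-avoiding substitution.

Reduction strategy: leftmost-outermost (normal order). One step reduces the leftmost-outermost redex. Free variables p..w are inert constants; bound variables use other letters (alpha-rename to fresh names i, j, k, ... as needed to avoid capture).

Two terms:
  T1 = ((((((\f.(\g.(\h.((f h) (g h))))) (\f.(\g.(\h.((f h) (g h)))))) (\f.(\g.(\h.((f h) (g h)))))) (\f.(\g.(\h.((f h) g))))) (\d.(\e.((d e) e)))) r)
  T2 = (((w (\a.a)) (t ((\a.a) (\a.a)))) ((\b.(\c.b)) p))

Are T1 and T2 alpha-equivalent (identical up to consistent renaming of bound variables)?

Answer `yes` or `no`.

Answer: no

Derivation:
Term 1: ((((((\f.(\g.(\h.((f h) (g h))))) (\f.(\g.(\h.((f h) (g h)))))) (\f.(\g.(\h.((f h) (g h)))))) (\f.(\g.(\h.((f h) g))))) (\d.(\e.((d e) e)))) r)
Term 2: (((w (\a.a)) (t ((\a.a) (\a.a)))) ((\b.(\c.b)) p))
Alpha-equivalence: compare structure up to binder renaming.
Result: False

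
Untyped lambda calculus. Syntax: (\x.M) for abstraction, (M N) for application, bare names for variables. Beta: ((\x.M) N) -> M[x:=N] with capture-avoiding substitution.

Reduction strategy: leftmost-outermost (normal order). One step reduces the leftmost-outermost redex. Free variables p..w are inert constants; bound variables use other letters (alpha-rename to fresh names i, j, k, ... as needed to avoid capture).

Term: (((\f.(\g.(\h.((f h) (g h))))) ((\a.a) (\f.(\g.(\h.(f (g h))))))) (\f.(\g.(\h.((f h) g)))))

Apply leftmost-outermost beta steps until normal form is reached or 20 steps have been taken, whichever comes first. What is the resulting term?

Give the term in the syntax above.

Step 0: (((\f.(\g.(\h.((f h) (g h))))) ((\a.a) (\f.(\g.(\h.(f (g h))))))) (\f.(\g.(\h.((f h) g)))))
Step 1: ((\g.(\h.((((\a.a) (\f.(\g.(\h.(f (g h)))))) h) (g h)))) (\f.(\g.(\h.((f h) g)))))
Step 2: (\h.((((\a.a) (\f.(\g.(\h.(f (g h)))))) h) ((\f.(\g.(\h.((f h) g)))) h)))
Step 3: (\h.(((\f.(\g.(\h.(f (g h))))) h) ((\f.(\g.(\h.((f h) g)))) h)))
Step 4: (\h.((\g.(\i.(h (g i)))) ((\f.(\g.(\h.((f h) g)))) h)))
Step 5: (\h.(\i.(h (((\f.(\g.(\h.((f h) g)))) h) i))))
Step 6: (\h.(\i.(h ((\g.(\i.((h i) g))) i))))
Step 7: (\h.(\i.(h (\j.((h j) i)))))

Answer: (\h.(\i.(h (\j.((h j) i)))))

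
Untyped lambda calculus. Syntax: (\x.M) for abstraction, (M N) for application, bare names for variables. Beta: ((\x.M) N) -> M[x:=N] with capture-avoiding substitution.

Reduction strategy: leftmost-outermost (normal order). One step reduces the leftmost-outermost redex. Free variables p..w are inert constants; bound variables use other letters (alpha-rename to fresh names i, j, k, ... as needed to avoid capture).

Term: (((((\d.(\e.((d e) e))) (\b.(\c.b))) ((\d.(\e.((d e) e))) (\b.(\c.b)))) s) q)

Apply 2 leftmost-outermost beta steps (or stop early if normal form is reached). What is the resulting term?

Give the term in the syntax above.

Answer: (((((\b.(\c.b)) ((\d.(\e.((d e) e))) (\b.(\c.b)))) ((\d.(\e.((d e) e))) (\b.(\c.b)))) s) q)

Derivation:
Step 0: (((((\d.(\e.((d e) e))) (\b.(\c.b))) ((\d.(\e.((d e) e))) (\b.(\c.b)))) s) q)
Step 1: ((((\e.(((\b.(\c.b)) e) e)) ((\d.(\e.((d e) e))) (\b.(\c.b)))) s) q)
Step 2: (((((\b.(\c.b)) ((\d.(\e.((d e) e))) (\b.(\c.b)))) ((\d.(\e.((d e) e))) (\b.(\c.b)))) s) q)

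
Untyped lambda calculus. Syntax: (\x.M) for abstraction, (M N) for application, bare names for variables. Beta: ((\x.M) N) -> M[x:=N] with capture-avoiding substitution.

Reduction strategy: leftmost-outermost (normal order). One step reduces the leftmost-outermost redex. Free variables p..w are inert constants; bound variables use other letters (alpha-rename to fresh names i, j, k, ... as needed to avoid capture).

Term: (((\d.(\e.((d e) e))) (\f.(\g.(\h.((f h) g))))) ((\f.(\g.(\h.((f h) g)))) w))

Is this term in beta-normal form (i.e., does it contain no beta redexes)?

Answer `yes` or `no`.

Term: (((\d.(\e.((d e) e))) (\f.(\g.(\h.((f h) g))))) ((\f.(\g.(\h.((f h) g)))) w))
Found 2 beta redex(es).

Answer: no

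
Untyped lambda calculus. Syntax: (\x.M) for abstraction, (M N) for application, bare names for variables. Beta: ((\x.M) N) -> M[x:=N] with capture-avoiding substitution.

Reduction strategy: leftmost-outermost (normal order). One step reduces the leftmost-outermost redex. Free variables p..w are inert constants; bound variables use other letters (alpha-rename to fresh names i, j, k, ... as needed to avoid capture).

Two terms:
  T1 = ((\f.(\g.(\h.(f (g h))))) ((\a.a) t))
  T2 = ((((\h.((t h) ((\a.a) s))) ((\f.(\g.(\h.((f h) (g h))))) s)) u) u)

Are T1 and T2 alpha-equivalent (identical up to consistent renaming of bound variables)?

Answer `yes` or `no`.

Answer: no

Derivation:
Term 1: ((\f.(\g.(\h.(f (g h))))) ((\a.a) t))
Term 2: ((((\h.((t h) ((\a.a) s))) ((\f.(\g.(\h.((f h) (g h))))) s)) u) u)
Alpha-equivalence: compare structure up to binder renaming.
Result: False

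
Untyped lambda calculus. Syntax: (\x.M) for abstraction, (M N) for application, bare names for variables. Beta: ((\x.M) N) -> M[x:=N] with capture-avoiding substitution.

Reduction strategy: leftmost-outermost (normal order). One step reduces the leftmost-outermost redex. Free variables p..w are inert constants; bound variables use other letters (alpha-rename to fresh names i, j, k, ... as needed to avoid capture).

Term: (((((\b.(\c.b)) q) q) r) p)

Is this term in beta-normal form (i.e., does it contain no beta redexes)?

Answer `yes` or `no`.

Answer: no

Derivation:
Term: (((((\b.(\c.b)) q) q) r) p)
Found 1 beta redex(es).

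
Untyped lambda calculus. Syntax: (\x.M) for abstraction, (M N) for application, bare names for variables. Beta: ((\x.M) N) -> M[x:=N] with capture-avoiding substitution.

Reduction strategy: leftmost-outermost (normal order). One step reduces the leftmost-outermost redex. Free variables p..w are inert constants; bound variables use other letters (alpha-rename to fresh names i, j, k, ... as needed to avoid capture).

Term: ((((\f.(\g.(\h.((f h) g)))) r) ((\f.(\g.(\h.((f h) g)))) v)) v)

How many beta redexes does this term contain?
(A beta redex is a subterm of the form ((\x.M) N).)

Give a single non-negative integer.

Answer: 2

Derivation:
Term: ((((\f.(\g.(\h.((f h) g)))) r) ((\f.(\g.(\h.((f h) g)))) v)) v)
  Redex: ((\f.(\g.(\h.((f h) g)))) r)
  Redex: ((\f.(\g.(\h.((f h) g)))) v)
Total redexes: 2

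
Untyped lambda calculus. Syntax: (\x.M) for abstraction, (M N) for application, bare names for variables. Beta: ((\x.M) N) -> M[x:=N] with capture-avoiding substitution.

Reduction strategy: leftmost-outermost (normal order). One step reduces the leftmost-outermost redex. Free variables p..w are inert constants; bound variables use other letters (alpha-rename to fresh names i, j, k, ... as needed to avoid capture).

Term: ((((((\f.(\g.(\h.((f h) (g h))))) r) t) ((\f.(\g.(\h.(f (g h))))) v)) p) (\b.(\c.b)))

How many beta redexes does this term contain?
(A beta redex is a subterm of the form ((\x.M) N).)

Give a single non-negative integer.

Answer: 2

Derivation:
Term: ((((((\f.(\g.(\h.((f h) (g h))))) r) t) ((\f.(\g.(\h.(f (g h))))) v)) p) (\b.(\c.b)))
  Redex: ((\f.(\g.(\h.((f h) (g h))))) r)
  Redex: ((\f.(\g.(\h.(f (g h))))) v)
Total redexes: 2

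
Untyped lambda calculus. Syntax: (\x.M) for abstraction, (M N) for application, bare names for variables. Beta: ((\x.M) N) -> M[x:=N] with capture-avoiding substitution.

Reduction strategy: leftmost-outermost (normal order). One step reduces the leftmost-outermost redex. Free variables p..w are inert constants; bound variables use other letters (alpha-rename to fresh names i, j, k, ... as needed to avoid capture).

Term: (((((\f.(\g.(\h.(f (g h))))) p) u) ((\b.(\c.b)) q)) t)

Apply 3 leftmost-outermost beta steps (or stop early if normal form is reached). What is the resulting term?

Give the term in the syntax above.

Step 0: (((((\f.(\g.(\h.(f (g h))))) p) u) ((\b.(\c.b)) q)) t)
Step 1: ((((\g.(\h.(p (g h)))) u) ((\b.(\c.b)) q)) t)
Step 2: (((\h.(p (u h))) ((\b.(\c.b)) q)) t)
Step 3: ((p (u ((\b.(\c.b)) q))) t)

Answer: ((p (u ((\b.(\c.b)) q))) t)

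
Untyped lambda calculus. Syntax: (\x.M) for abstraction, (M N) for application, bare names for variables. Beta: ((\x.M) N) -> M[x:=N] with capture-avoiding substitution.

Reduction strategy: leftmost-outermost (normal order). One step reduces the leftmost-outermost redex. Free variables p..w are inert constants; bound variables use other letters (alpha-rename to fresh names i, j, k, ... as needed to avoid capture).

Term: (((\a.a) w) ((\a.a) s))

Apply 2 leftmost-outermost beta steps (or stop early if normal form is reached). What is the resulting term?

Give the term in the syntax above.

Answer: (w s)

Derivation:
Step 0: (((\a.a) w) ((\a.a) s))
Step 1: (w ((\a.a) s))
Step 2: (w s)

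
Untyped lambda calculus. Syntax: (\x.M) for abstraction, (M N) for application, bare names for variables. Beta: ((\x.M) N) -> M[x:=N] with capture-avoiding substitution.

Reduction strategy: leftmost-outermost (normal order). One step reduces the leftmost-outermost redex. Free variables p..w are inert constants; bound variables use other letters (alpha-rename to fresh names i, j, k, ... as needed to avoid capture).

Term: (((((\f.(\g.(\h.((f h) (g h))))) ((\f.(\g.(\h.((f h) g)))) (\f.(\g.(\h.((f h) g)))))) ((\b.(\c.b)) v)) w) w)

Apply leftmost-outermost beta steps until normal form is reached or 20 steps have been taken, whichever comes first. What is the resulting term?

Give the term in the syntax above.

Step 0: (((((\f.(\g.(\h.((f h) (g h))))) ((\f.(\g.(\h.((f h) g)))) (\f.(\g.(\h.((f h) g)))))) ((\b.(\c.b)) v)) w) w)
Step 1: ((((\g.(\h.((((\f.(\g.(\h.((f h) g)))) (\f.(\g.(\h.((f h) g))))) h) (g h)))) ((\b.(\c.b)) v)) w) w)
Step 2: (((\h.((((\f.(\g.(\h.((f h) g)))) (\f.(\g.(\h.((f h) g))))) h) (((\b.(\c.b)) v) h))) w) w)
Step 3: (((((\f.(\g.(\h.((f h) g)))) (\f.(\g.(\h.((f h) g))))) w) (((\b.(\c.b)) v) w)) w)
Step 4: ((((\g.(\h.(((\f.(\g.(\h.((f h) g)))) h) g))) w) (((\b.(\c.b)) v) w)) w)
Step 5: (((\h.(((\f.(\g.(\h.((f h) g)))) h) w)) (((\b.(\c.b)) v) w)) w)
Step 6: ((((\f.(\g.(\h.((f h) g)))) (((\b.(\c.b)) v) w)) w) w)
Step 7: (((\g.(\h.(((((\b.(\c.b)) v) w) h) g))) w) w)
Step 8: ((\h.(((((\b.(\c.b)) v) w) h) w)) w)
Step 9: (((((\b.(\c.b)) v) w) w) w)
Step 10: ((((\c.v) w) w) w)
Step 11: ((v w) w)

Answer: ((v w) w)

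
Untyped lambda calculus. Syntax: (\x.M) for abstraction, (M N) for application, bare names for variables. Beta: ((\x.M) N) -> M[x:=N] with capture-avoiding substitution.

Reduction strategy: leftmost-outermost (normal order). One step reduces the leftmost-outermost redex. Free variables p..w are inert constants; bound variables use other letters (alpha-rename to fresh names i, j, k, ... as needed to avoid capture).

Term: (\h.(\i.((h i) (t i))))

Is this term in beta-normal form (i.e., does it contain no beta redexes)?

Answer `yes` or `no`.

Term: (\h.(\i.((h i) (t i))))
No beta redexes found.

Answer: yes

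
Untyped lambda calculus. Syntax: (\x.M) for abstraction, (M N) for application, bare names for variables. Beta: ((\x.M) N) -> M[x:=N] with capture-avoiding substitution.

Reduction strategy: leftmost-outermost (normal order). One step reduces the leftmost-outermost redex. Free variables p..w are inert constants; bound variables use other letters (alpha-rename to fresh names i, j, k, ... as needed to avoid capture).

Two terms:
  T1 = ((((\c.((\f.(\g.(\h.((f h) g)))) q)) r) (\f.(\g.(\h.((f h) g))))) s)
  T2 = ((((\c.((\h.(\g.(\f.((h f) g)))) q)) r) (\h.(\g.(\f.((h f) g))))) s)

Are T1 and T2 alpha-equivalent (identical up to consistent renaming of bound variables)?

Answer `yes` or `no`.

Answer: yes

Derivation:
Term 1: ((((\c.((\f.(\g.(\h.((f h) g)))) q)) r) (\f.(\g.(\h.((f h) g))))) s)
Term 2: ((((\c.((\h.(\g.(\f.((h f) g)))) q)) r) (\h.(\g.(\f.((h f) g))))) s)
Alpha-equivalence: compare structure up to binder renaming.
Result: True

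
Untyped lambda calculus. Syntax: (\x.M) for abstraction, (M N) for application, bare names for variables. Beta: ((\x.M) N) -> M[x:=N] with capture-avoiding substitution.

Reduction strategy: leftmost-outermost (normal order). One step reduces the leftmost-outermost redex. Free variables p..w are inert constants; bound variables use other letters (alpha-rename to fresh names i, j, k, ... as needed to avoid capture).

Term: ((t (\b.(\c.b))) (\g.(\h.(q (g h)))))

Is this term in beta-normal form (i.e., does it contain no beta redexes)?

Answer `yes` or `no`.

Term: ((t (\b.(\c.b))) (\g.(\h.(q (g h)))))
No beta redexes found.

Answer: yes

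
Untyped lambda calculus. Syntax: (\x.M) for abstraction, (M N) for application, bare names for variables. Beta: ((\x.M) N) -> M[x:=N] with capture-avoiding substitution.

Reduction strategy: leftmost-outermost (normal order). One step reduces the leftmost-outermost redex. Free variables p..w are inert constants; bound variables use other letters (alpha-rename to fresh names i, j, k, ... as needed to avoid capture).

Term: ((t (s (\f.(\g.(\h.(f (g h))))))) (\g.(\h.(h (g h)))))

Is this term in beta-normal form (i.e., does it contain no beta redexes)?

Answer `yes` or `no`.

Term: ((t (s (\f.(\g.(\h.(f (g h))))))) (\g.(\h.(h (g h)))))
No beta redexes found.

Answer: yes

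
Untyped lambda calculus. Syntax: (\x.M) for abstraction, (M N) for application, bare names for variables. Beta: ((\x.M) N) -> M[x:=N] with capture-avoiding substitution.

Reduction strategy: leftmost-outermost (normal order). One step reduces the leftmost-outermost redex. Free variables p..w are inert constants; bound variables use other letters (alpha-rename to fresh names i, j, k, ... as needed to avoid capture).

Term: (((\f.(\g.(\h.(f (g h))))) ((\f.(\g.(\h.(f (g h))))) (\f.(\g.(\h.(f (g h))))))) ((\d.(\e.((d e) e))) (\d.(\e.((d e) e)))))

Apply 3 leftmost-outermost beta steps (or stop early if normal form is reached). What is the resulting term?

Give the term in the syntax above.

Step 0: (((\f.(\g.(\h.(f (g h))))) ((\f.(\g.(\h.(f (g h))))) (\f.(\g.(\h.(f (g h))))))) ((\d.(\e.((d e) e))) (\d.(\e.((d e) e)))))
Step 1: ((\g.(\h.(((\f.(\g.(\h.(f (g h))))) (\f.(\g.(\h.(f (g h)))))) (g h)))) ((\d.(\e.((d e) e))) (\d.(\e.((d e) e)))))
Step 2: (\h.(((\f.(\g.(\h.(f (g h))))) (\f.(\g.(\h.(f (g h)))))) (((\d.(\e.((d e) e))) (\d.(\e.((d e) e)))) h)))
Step 3: (\h.((\g.(\h.((\f.(\g.(\h.(f (g h))))) (g h)))) (((\d.(\e.((d e) e))) (\d.(\e.((d e) e)))) h)))

Answer: (\h.((\g.(\h.((\f.(\g.(\h.(f (g h))))) (g h)))) (((\d.(\e.((d e) e))) (\d.(\e.((d e) e)))) h)))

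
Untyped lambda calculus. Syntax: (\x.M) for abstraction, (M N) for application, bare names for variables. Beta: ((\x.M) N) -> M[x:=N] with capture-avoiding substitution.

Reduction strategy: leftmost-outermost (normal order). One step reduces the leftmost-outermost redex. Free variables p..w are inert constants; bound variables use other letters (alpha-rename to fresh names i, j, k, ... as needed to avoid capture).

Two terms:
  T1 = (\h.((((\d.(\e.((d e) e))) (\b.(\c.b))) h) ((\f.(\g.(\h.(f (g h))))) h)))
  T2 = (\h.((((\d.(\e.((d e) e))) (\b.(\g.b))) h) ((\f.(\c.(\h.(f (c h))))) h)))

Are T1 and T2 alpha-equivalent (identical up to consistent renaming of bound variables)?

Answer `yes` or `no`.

Term 1: (\h.((((\d.(\e.((d e) e))) (\b.(\c.b))) h) ((\f.(\g.(\h.(f (g h))))) h)))
Term 2: (\h.((((\d.(\e.((d e) e))) (\b.(\g.b))) h) ((\f.(\c.(\h.(f (c h))))) h)))
Alpha-equivalence: compare structure up to binder renaming.
Result: True

Answer: yes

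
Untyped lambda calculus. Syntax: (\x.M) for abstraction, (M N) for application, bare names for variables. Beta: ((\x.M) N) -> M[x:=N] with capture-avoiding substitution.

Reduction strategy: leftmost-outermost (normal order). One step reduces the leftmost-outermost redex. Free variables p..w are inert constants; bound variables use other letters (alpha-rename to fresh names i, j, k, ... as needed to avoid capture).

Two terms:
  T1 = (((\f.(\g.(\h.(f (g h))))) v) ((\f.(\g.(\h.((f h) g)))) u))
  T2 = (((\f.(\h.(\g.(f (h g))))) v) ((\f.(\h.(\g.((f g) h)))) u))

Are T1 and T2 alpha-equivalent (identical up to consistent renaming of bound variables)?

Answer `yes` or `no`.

Answer: yes

Derivation:
Term 1: (((\f.(\g.(\h.(f (g h))))) v) ((\f.(\g.(\h.((f h) g)))) u))
Term 2: (((\f.(\h.(\g.(f (h g))))) v) ((\f.(\h.(\g.((f g) h)))) u))
Alpha-equivalence: compare structure up to binder renaming.
Result: True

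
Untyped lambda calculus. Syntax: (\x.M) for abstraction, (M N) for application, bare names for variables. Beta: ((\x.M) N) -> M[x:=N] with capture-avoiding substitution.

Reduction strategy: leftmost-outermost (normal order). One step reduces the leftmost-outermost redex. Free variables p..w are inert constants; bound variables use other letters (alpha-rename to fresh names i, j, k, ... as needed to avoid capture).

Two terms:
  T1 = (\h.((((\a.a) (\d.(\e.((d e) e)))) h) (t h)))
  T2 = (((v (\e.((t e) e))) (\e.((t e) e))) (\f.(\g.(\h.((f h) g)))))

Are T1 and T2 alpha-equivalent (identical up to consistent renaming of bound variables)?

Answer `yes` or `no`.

Answer: no

Derivation:
Term 1: (\h.((((\a.a) (\d.(\e.((d e) e)))) h) (t h)))
Term 2: (((v (\e.((t e) e))) (\e.((t e) e))) (\f.(\g.(\h.((f h) g)))))
Alpha-equivalence: compare structure up to binder renaming.
Result: False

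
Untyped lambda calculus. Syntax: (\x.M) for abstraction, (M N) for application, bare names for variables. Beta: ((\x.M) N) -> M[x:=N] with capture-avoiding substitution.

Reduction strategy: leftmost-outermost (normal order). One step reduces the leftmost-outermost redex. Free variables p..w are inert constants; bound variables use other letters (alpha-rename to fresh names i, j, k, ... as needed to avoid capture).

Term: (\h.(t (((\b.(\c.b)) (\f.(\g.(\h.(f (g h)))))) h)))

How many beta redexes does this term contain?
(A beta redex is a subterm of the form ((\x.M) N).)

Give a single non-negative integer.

Answer: 1

Derivation:
Term: (\h.(t (((\b.(\c.b)) (\f.(\g.(\h.(f (g h)))))) h)))
  Redex: ((\b.(\c.b)) (\f.(\g.(\h.(f (g h))))))
Total redexes: 1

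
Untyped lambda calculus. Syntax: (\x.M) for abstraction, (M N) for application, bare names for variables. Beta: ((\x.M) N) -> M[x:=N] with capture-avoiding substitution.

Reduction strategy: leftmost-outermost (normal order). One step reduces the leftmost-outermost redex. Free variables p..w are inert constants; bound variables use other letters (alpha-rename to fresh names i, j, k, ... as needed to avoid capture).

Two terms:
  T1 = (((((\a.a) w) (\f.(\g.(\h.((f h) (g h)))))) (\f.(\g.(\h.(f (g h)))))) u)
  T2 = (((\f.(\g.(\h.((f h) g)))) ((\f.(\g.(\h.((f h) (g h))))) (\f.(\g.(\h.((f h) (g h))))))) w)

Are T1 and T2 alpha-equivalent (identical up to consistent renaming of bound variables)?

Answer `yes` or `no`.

Term 1: (((((\a.a) w) (\f.(\g.(\h.((f h) (g h)))))) (\f.(\g.(\h.(f (g h)))))) u)
Term 2: (((\f.(\g.(\h.((f h) g)))) ((\f.(\g.(\h.((f h) (g h))))) (\f.(\g.(\h.((f h) (g h))))))) w)
Alpha-equivalence: compare structure up to binder renaming.
Result: False

Answer: no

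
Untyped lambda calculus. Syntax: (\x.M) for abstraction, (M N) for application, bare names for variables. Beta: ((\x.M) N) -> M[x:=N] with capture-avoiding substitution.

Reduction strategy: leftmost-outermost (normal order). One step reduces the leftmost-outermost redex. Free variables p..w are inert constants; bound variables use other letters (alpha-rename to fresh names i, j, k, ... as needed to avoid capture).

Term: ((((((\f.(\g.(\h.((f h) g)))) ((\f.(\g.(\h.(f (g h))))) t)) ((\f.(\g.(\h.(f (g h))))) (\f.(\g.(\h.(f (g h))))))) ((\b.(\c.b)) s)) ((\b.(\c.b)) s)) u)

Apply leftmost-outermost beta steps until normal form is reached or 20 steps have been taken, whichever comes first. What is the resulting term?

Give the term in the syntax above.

Step 0: ((((((\f.(\g.(\h.((f h) g)))) ((\f.(\g.(\h.(f (g h))))) t)) ((\f.(\g.(\h.(f (g h))))) (\f.(\g.(\h.(f (g h))))))) ((\b.(\c.b)) s)) ((\b.(\c.b)) s)) u)
Step 1: (((((\g.(\h.((((\f.(\g.(\h.(f (g h))))) t) h) g))) ((\f.(\g.(\h.(f (g h))))) (\f.(\g.(\h.(f (g h))))))) ((\b.(\c.b)) s)) ((\b.(\c.b)) s)) u)
Step 2: ((((\h.((((\f.(\g.(\h.(f (g h))))) t) h) ((\f.(\g.(\h.(f (g h))))) (\f.(\g.(\h.(f (g h)))))))) ((\b.(\c.b)) s)) ((\b.(\c.b)) s)) u)
Step 3: ((((((\f.(\g.(\h.(f (g h))))) t) ((\b.(\c.b)) s)) ((\f.(\g.(\h.(f (g h))))) (\f.(\g.(\h.(f (g h))))))) ((\b.(\c.b)) s)) u)
Step 4: (((((\g.(\h.(t (g h)))) ((\b.(\c.b)) s)) ((\f.(\g.(\h.(f (g h))))) (\f.(\g.(\h.(f (g h))))))) ((\b.(\c.b)) s)) u)
Step 5: ((((\h.(t (((\b.(\c.b)) s) h))) ((\f.(\g.(\h.(f (g h))))) (\f.(\g.(\h.(f (g h))))))) ((\b.(\c.b)) s)) u)
Step 6: (((t (((\b.(\c.b)) s) ((\f.(\g.(\h.(f (g h))))) (\f.(\g.(\h.(f (g h)))))))) ((\b.(\c.b)) s)) u)
Step 7: (((t ((\c.s) ((\f.(\g.(\h.(f (g h))))) (\f.(\g.(\h.(f (g h)))))))) ((\b.(\c.b)) s)) u)
Step 8: (((t s) ((\b.(\c.b)) s)) u)
Step 9: (((t s) (\c.s)) u)

Answer: (((t s) (\c.s)) u)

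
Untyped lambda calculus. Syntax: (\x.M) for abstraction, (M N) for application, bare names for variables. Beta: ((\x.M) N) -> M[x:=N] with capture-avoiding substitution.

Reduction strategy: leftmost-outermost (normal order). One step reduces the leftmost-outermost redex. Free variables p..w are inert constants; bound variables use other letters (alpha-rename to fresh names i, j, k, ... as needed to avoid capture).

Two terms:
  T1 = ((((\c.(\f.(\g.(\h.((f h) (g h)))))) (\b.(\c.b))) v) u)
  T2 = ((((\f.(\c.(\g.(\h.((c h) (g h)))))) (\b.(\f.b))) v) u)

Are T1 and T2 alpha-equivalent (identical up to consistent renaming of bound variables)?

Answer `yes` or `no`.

Term 1: ((((\c.(\f.(\g.(\h.((f h) (g h)))))) (\b.(\c.b))) v) u)
Term 2: ((((\f.(\c.(\g.(\h.((c h) (g h)))))) (\b.(\f.b))) v) u)
Alpha-equivalence: compare structure up to binder renaming.
Result: True

Answer: yes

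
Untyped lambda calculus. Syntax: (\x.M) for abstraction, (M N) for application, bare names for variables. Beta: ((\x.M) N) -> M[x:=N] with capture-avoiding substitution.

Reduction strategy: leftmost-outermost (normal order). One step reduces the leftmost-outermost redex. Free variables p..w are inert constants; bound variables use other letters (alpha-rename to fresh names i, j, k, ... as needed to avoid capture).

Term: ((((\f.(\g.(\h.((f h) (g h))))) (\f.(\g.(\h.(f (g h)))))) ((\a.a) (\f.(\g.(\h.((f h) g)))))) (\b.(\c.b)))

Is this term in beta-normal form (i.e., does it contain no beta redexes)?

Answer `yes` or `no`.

Answer: no

Derivation:
Term: ((((\f.(\g.(\h.((f h) (g h))))) (\f.(\g.(\h.(f (g h)))))) ((\a.a) (\f.(\g.(\h.((f h) g)))))) (\b.(\c.b)))
Found 2 beta redex(es).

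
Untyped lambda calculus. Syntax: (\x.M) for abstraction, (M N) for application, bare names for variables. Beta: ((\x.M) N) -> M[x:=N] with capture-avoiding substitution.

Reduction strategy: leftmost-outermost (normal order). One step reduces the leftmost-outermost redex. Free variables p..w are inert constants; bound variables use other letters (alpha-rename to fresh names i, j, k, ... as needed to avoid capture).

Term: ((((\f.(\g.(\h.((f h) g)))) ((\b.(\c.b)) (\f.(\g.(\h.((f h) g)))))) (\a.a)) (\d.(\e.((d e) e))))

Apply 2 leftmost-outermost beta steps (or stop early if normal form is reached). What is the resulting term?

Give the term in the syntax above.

Answer: ((\h.((((\b.(\c.b)) (\f.(\g.(\h.((f h) g))))) h) (\a.a))) (\d.(\e.((d e) e))))

Derivation:
Step 0: ((((\f.(\g.(\h.((f h) g)))) ((\b.(\c.b)) (\f.(\g.(\h.((f h) g)))))) (\a.a)) (\d.(\e.((d e) e))))
Step 1: (((\g.(\h.((((\b.(\c.b)) (\f.(\g.(\h.((f h) g))))) h) g))) (\a.a)) (\d.(\e.((d e) e))))
Step 2: ((\h.((((\b.(\c.b)) (\f.(\g.(\h.((f h) g))))) h) (\a.a))) (\d.(\e.((d e) e))))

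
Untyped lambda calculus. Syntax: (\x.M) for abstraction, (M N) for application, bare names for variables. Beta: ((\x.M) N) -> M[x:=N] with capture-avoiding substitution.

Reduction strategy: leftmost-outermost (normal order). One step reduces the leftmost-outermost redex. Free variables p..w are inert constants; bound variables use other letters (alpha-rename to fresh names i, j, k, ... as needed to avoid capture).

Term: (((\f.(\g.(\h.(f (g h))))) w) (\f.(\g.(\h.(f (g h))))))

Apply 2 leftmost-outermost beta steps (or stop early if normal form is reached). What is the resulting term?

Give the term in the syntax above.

Answer: (\h.(w ((\f.(\g.(\h.(f (g h))))) h)))

Derivation:
Step 0: (((\f.(\g.(\h.(f (g h))))) w) (\f.(\g.(\h.(f (g h))))))
Step 1: ((\g.(\h.(w (g h)))) (\f.(\g.(\h.(f (g h))))))
Step 2: (\h.(w ((\f.(\g.(\h.(f (g h))))) h)))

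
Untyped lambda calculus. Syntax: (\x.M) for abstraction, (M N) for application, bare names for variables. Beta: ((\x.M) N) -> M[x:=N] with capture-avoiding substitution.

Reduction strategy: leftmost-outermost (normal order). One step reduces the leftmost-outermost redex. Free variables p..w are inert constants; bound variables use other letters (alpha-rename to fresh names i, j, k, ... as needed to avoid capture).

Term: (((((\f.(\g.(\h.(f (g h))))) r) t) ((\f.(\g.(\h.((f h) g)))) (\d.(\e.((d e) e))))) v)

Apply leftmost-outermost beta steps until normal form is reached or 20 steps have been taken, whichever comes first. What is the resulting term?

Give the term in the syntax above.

Answer: ((r (t (\g.(\h.((h g) g))))) v)

Derivation:
Step 0: (((((\f.(\g.(\h.(f (g h))))) r) t) ((\f.(\g.(\h.((f h) g)))) (\d.(\e.((d e) e))))) v)
Step 1: ((((\g.(\h.(r (g h)))) t) ((\f.(\g.(\h.((f h) g)))) (\d.(\e.((d e) e))))) v)
Step 2: (((\h.(r (t h))) ((\f.(\g.(\h.((f h) g)))) (\d.(\e.((d e) e))))) v)
Step 3: ((r (t ((\f.(\g.(\h.((f h) g)))) (\d.(\e.((d e) e)))))) v)
Step 4: ((r (t (\g.(\h.(((\d.(\e.((d e) e))) h) g))))) v)
Step 5: ((r (t (\g.(\h.((\e.((h e) e)) g))))) v)
Step 6: ((r (t (\g.(\h.((h g) g))))) v)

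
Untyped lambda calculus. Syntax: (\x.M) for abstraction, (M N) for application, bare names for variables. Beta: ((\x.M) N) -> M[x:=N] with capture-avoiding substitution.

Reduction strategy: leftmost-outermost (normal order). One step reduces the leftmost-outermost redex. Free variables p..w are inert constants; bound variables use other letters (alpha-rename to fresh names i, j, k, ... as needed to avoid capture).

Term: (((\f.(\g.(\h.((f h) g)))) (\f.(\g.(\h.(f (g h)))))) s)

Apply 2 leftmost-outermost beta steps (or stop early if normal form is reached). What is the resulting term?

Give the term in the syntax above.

Answer: (\h.(((\f.(\g.(\h.(f (g h))))) h) s))

Derivation:
Step 0: (((\f.(\g.(\h.((f h) g)))) (\f.(\g.(\h.(f (g h)))))) s)
Step 1: ((\g.(\h.(((\f.(\g.(\h.(f (g h))))) h) g))) s)
Step 2: (\h.(((\f.(\g.(\h.(f (g h))))) h) s))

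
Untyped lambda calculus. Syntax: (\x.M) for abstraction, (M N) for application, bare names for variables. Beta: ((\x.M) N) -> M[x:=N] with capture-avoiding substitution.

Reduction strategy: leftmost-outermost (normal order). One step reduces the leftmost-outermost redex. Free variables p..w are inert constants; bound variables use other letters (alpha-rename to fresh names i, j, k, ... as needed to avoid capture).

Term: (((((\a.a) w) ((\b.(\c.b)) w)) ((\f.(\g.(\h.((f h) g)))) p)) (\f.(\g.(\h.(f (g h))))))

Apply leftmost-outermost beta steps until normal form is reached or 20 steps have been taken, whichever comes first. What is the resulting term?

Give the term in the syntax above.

Step 0: (((((\a.a) w) ((\b.(\c.b)) w)) ((\f.(\g.(\h.((f h) g)))) p)) (\f.(\g.(\h.(f (g h))))))
Step 1: (((w ((\b.(\c.b)) w)) ((\f.(\g.(\h.((f h) g)))) p)) (\f.(\g.(\h.(f (g h))))))
Step 2: (((w (\c.w)) ((\f.(\g.(\h.((f h) g)))) p)) (\f.(\g.(\h.(f (g h))))))
Step 3: (((w (\c.w)) (\g.(\h.((p h) g)))) (\f.(\g.(\h.(f (g h))))))

Answer: (((w (\c.w)) (\g.(\h.((p h) g)))) (\f.(\g.(\h.(f (g h))))))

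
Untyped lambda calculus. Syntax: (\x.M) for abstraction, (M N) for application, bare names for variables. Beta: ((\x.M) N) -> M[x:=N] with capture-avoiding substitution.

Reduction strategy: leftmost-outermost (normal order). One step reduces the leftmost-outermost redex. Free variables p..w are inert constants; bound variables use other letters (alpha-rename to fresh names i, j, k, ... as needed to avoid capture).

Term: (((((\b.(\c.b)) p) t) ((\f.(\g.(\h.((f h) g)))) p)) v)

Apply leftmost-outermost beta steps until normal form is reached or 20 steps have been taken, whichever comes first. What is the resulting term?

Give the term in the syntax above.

Step 0: (((((\b.(\c.b)) p) t) ((\f.(\g.(\h.((f h) g)))) p)) v)
Step 1: ((((\c.p) t) ((\f.(\g.(\h.((f h) g)))) p)) v)
Step 2: ((p ((\f.(\g.(\h.((f h) g)))) p)) v)
Step 3: ((p (\g.(\h.((p h) g)))) v)

Answer: ((p (\g.(\h.((p h) g)))) v)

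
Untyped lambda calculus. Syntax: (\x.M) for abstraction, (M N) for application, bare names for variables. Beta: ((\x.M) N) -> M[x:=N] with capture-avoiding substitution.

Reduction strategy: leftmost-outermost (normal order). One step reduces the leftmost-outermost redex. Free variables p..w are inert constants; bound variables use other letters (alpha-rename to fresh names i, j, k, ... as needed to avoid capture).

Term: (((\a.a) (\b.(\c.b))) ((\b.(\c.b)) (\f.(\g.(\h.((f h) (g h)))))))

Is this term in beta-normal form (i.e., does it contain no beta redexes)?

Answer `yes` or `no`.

Term: (((\a.a) (\b.(\c.b))) ((\b.(\c.b)) (\f.(\g.(\h.((f h) (g h)))))))
Found 2 beta redex(es).

Answer: no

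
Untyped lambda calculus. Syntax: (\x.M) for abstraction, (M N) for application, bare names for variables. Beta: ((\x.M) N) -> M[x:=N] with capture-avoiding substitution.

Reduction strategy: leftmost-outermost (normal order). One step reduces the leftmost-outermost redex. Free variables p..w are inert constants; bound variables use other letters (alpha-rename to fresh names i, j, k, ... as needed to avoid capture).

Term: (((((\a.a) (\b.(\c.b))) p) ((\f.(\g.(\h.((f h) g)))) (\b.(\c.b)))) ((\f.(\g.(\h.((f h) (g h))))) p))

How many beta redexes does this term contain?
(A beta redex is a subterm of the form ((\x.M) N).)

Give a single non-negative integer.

Term: (((((\a.a) (\b.(\c.b))) p) ((\f.(\g.(\h.((f h) g)))) (\b.(\c.b)))) ((\f.(\g.(\h.((f h) (g h))))) p))
  Redex: ((\a.a) (\b.(\c.b)))
  Redex: ((\f.(\g.(\h.((f h) g)))) (\b.(\c.b)))
  Redex: ((\f.(\g.(\h.((f h) (g h))))) p)
Total redexes: 3

Answer: 3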